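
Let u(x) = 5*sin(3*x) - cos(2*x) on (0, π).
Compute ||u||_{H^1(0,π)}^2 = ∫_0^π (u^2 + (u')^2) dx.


||u||_{H^1(0,π)}^2 = -60 + 255*π/2

u'(x) = 2*sin(2*x) + 15*cos(3*x).
Expand u² and (u')² and integrate term by term on (0, π), using: for integers n ≥ 1, ∫_0^π sin²(nx) dx = ∫_0^π cos²(nx) dx = π/2; for n ≠ n', ∫_0^π sin(nx)sin(n'x) dx = ∫_0^π cos(nx)cos(n'x) dx = 0; and by product-to-sum, ∫_0^π sin(nx)cos(n'x) dx = ½∫_0^π [sin((n+n')x) + sin((n−n')x)] dx, which is 0 when n+n' is even and 2n/(n²−n'²) when n+n' is odd (it need not vanish on (0, π)).
  u² squared terms: (-1)²·∫cos(2x)² dx = 1·π/2 = π/2;  (5)²·∫sin(3x)² dx = 25·π/2 = 25*π/2.
  u² cross terms: 2·(-1)·(5)·∫cos(2x)·sin(3x) dx = -10·(6/5) = -12.
  So ∫_0^π u² dx = π/2 + 25*π/2 − 12 = -12 + 13*π.
  (u')² squared terms: (2)²·∫sin(2x)² dx = 4·π/2 = 2*π;  (15)²·∫cos(3x)² dx = 225·π/2 = 225*π/2.
  (u')² cross terms: 2·(2)·(15)·∫sin(2x)·cos(3x) dx = 60·(-4/5) = -48.
  So ∫_0^π (u')² dx = 2*π + 225*π/2 − 48 = -48 + 229*π/2.
||u||_{H^1}^2 = (-12 + 13*π) + (-48 + 229*π/2) = -60 + 255*π/2.


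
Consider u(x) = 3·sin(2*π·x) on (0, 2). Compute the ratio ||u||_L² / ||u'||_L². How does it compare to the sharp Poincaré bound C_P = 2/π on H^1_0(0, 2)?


||u||_L² / ||u'||_L² = 1/(2*π) < C_P = 2/π.

u(x) = 3·sin(2*π·x), so u'(x) = 6*π*cos(2*π*x).
Writing u(x) = A·sin(kπx/L) with A = 3 and k = 4, use ∫_0^L sin²(kπx/L) dx = L/2 and ∫_0^L cos²(kπx/L) dx = L/2.
u² = 9·sin²(2*π·x) and (u')² = 36*π^2·cos²(2*π·x), and each of sin², cos² integrates to L/2 = 1 over (0, 2).
∫_0^2 u² dx = 9, so ||u||_L² = 3.
∫_0^2 (u')² dx = 36*π^2, so ||u'||_L² = 6*π.
Ratio ||u||_L² / ||u'||_L² = 1/(2*π).
Sharp Poincaré constant on H^1_0(0, 2) is C_P = L/π = 2/π, achieved by sin(π/2·x).
This is the k = 4 harmonic; the ratio L/(kπ) is strictly less than C_P = L/π, consistent with the sharp inequality ||u||_L² ≤ C_P ||u'||_L².


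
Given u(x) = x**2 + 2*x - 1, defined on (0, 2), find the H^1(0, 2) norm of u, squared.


||u||_{H^1}^2 = 282/5

The H^1 norm (squared) on an interval (0, L) is
  ||u||_{H^1}^2 = ∫_0^L u(x)^2 dx + ∫_0^L u'(x)^2 dx.
Compute u'(x) = 2*x + 2.
Then u(x)^2 = x**4 + 4*x**3 + 2*x**2 - 4*x + 1 and u'(x)^2 = 4*x**2 + 8*x + 4.
Integrate each monomial from 0 to 2 using ∫_0^2 c·x^n dx = c·2^(n+1)/(n+1):
  ∫_0^2 u(x)^2 dx = ∫_0^2 (x^4 + 4*x^3 + 2*x^2 - 4*x + 1) dx. Term by term:
    ∫_0^2 x^4 dx = 32/5;  ∫_0^2 4*x^3 dx = 16;  ∫_0^2 2*x^2 dx = 16/3;
    ∫_0^2 -4*x dx = -8;  ∫_0^2 1 dx = 2.
  Sum: 32/5 + 16 + 16/3 − 8 + 2 = 326/15.
  ∫_0^2 u'(x)^2 dx = ∫_0^2 (4*x^2 + 8*x + 4) dx. Term by term:
    ∫_0^2 4*x^2 dx = 32/3;  ∫_0^2 8*x dx = 16;  ∫_0^2 4 dx = 8.
  Sum: 32/3 + 16 + 8 = 104/3.
Adding: ||u||_{H^1}^2 = 326/15 + 104/3 = 282/5.


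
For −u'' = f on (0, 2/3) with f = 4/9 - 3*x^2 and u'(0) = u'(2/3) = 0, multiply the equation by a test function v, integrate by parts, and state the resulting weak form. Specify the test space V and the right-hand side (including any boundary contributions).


V = H^1(0, 2/3) (no boundary constraint on v; u is determined up to an additive constant); weak form: ∫_0^2/3 u'v' dx = ∫_0^2/3 (4/9 - 3*x^2) v dx for all v ∈ V.

Multiply both sides by a test function v and integrate from 0 to 2/3:
  ∫_0^2/3 −u''(x) v(x) dx = ∫_0^2/3 f(x) v(x) dx.
Integrate the LHS by parts once:
  ∫_0^2/3 −u'' v dx = −[u'(x) v(x)]_0^2/3 + ∫_0^2/3 u'(x) v'(x) dx.
Thus ∫_0^2/3 u'(x) v'(x) dx = ∫_0^2/3 f(x) v(x) dx + [u'(x) v(x)]_0^2/3.
Choose V so that boundary terms are either known or forced to vanish.
u has homogeneous Neumann: u'(0) = u'(2/3) = 0. So [u' v]_0^2/3 = 0·v(2/3) − 0·v(0) = 0 for any v; take V = H^1(0, 2/3).
Weak formulation: find u (satisfying any essential BC) such that ∫_0^2/3 u'(x) v'(x) dx = ∫_0^2/3 f v dx for all v ∈ V (homogeneous Neumann, so boundary terms vanish).
Substituting f(x) = 4/9 - 3*x^2, the right-hand side is ∫_0^2/3 (4/9 - 3*x^2) v dx.
Compatibility check (pure Neumann): taking v ≡ 1 ∈ V gives 0 = ∫_0^2/3 f dx + (0) − (0), i.e. ∫_0^2/3 f dx must equal u'(0) − u'(2/3) = 0. Indeed ∫_0^2/3 (4/9 - 3*x^2) dx = 0, so the data are compatible. The solution is then unique only up to an additive constant (fix it e.g. by requiring ∫_0^2/3 u dx = 0).


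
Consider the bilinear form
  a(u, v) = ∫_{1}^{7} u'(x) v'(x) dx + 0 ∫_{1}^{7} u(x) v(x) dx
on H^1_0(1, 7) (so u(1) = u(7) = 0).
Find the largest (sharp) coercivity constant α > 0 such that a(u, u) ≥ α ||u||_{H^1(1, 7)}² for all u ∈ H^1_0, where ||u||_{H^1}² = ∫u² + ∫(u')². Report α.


α = π^2/(π^2 + 36)

Coercivity of a(·,·) on H^1_0(1, 7) means a(u, u) ≥ α ||u||_{H^1}² for every u ∈ H^1_0.
The interval has length L = 6, and Poincaré/coercivity depend only on L. Here a(u, u) = ∫(u')² + (0)·∫u².
Here c = 0, so a(u,u) = ∫(u')² alone. The condition a(u,u) ≥ α||u||_{H^1}² reads (1−α)∫(u')² ≥ (α−c)∫u². Any admissible α is ≤ 1 (rapidly oscillating u have ∫u²/∫(u')² → 0), and α = 1 would force 0 ≥ (1−c)∫u², impossible since c < 1; so 1−α > 0. By the sharp Poincaré inequality on H^1_0 of an interval of length L, ∫(u')² ≥ (π/L)²∫u² with equality for the first sine mode sin(π(x−x₀)/L) (x₀ the left endpoint), so the inequality holds for all u iff (1−α)(π/L)² ≥ α − c, i.e. α ≤ ((π/L)² + c)/((π/L)² + 1) = (1 + c(L/π)²)/(1 + (L/π)²). (Direct route, valid since c ≤ 0: Poincaré gives c∫u² ≥ c(L/π)²∫(u')², so a(u,u) ≥ (1 + c(L/π)²)∫(u')², while ||u||_{H^1}² ≤ (1 + (L/π)²)∫(u')²; dividing yields the same α.) With (π/L)² = π^2/36 and c = 0, the largest admissible constant is α = ((π/L)² + c)/((π/L)² + 1).
Simplifying, α = π^2/(π^2 + 36).


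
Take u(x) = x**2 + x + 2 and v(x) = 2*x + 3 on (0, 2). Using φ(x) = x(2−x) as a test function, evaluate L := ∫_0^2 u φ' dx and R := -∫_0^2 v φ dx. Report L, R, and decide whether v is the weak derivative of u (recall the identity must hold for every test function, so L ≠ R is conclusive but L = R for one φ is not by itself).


LHS = -4, RHS = -20/3. No, v is not the weak derivative of u.

u(x) = x**2 + x + 2, classical derivative u'(x) = 2*x + 1.
φ(x) = x(2−x), so φ'(x) = 2 - 2*x.
Note φ(0) = φ(2) = 0, so the boundary term u·φ vanishes.
LHS = ∫_0^2 u(x) φ'(x) dx = ∫_0^2 (-2*x^3 - 2*x + 4) dx. Term by term:
  ∫_0^2 -2*x^3 dx = -8;  ∫_0^2 -2*x dx = -4;  ∫_0^2 4 dx = 8.
Sum: -8 − 4 + 8 = -4.
So LHS = -4.
∫_0^2 v(x) φ(x) dx = ∫_0^2 (-2*x^3 + x^2 + 6*x) dx. Term by term:
  ∫_0^2 -2*x^3 dx = -8;  ∫_0^2 x^2 dx = 8/3;  ∫_0^2 6*x dx = 12.
Sum: -8 + 8/3 + 12 = 20/3.
So RHS = -∫_0^2 v(x) φ(x) dx = -20/3.
LHS − RHS = 8/3 ≠ 0, so the identity fails.
(For a valid weak derivative the identity must hold for EVERY test function, in particular this one. The failure shows v is NOT the weak derivative of u.)
Correct weak derivative would be u'(x) = 2*x + 1.


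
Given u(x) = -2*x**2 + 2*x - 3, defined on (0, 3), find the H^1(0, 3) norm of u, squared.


||u||_{H^1}^2 = 1167/5

The H^1 norm (squared) on an interval (0, L) is
  ||u||_{H^1}^2 = ∫_0^L u(x)^2 dx + ∫_0^L u'(x)^2 dx.
Compute u'(x) = 2 - 4*x.
Then u(x)^2 = 4*x**4 - 8*x**3 + 16*x**2 - 12*x + 9 and u'(x)^2 = 16*x**2 - 16*x + 4.
Integrate each monomial from 0 to 3 using ∫_0^3 c·x^n dx = c·3^(n+1)/(n+1):
  ∫_0^3 u(x)^2 dx = ∫_0^3 (4*x^4 - 8*x^3 + 16*x^2 - 12*x + 9) dx. Term by term:
    ∫_0^3 4*x^4 dx = 972/5;  ∫_0^3 -8*x^3 dx = -162;  ∫_0^3 16*x^2 dx = 144;
    ∫_0^3 -12*x dx = -54;  ∫_0^3 9 dx = 27.
  Sum: 972/5 − 162 + 144 − 54 + 27 = 747/5.
  ∫_0^3 u'(x)^2 dx = ∫_0^3 (16*x^2 - 16*x + 4) dx. Term by term:
    ∫_0^3 16*x^2 dx = 144;  ∫_0^3 -16*x dx = -72;  ∫_0^3 4 dx = 12.
  Sum: 144 − 72 + 12 = 84.
Adding: ||u||_{H^1}^2 = 747/5 + 84 = 1167/5.


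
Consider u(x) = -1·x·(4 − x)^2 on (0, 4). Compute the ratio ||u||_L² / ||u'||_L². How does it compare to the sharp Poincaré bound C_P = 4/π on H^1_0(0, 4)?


||u||_L² / ||u'||_L² = 2*sqrt(14)/7 < C_P = 4/π.

u(x) = -1·x·(4 − x)^2, so u'(x) = (4 - 3*x)*(x - 4).
u(x) = -1·x·(4 − x)^2 vanishes at x = 0 and x = 4, so u ∈ H^1_0(0, 4). Differentiate via the product rule and integrate the resulting polynomials term by term.
  ∫_0^4 u² dx = ∫_0^4 (x^6 - 16*x^5 + 96*x^4 - 256*x^3 + 256*x^2) dx. Term by term:
    ∫_0^4 x^6 dx = 16384/7;  ∫_0^4 -16*x^5 dx = -32768/3;  ∫_0^4 96*x^4 dx = 98304/5;
    ∫_0^4 -256*x^3 dx = -16384;  ∫_0^4 256*x^2 dx = 16384/3.
  Sum: 16384/7 − 32768/3 + 98304/5 − 16384 + 16384/3 = 16384/105.
  ∫_0^4 (u')² dx = ∫_0^4 (9*x^4 - 96*x^3 + 352*x^2 - 512*x + 256) dx. Term by term:
    ∫_0^4 9*x^4 dx = 9216/5;  ∫_0^4 -96*x^3 dx = -6144;  ∫_0^4 352*x^2 dx = 22528/3;
    ∫_0^4 -512*x dx = -4096;  ∫_0^4 256 dx = 1024.
  Sum: 9216/5 − 6144 + 22528/3 − 4096 + 1024 = 2048/15.
∫_0^4 u² dx = 16384/105, so ||u||_L² = 128*sqrt(105)/105.
∫_0^4 (u')² dx = 2048/15, so ||u'||_L² = 32*sqrt(30)/15.
Ratio ||u||_L² / ||u'||_L² = 2*sqrt(14)/7.
Sharp Poincaré constant on H^1_0(0, 4) is C_P = L/π = 4/π, achieved by sin(π/4·x).
A polynomial bump cannot attain the sharp Poincaré constant (only the first sine eigenfunction does), so the ratio is strictly less than C_P, consistent with ||u||_L² ≤ C_P ||u'||_L².


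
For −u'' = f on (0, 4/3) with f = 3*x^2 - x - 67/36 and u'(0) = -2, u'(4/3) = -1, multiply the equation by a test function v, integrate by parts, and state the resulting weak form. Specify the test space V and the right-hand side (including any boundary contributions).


V = H^1(0, 4/3) (v unrestricted at boundary; u is determined up to an additive constant); weak form: ∫_0^4/3 u'v' dx = ∫_0^4/3 (3*x^2 - x - 67/36) v dx − v(4/3) + 2·v(0) for all v ∈ V.

Multiply both sides by a test function v and integrate from 0 to 4/3:
  ∫_0^4/3 −u''(x) v(x) dx = ∫_0^4/3 f(x) v(x) dx.
Integrate the LHS by parts once:
  ∫_0^4/3 −u'' v dx = −[u'(x) v(x)]_0^4/3 + ∫_0^4/3 u'(x) v'(x) dx.
Thus ∫_0^4/3 u'(x) v'(x) dx = ∫_0^4/3 f(x) v(x) dx + [u'(x) v(x)]_0^4/3.
Choose V so that boundary terms are either known or forced to vanish.
u has inhomogeneous Neumann u'(0) = -2, u'(4/3) = -1. [u' v]_0^4/3 = (-1)·v(4/3) − (-2)·v(0) = − v(4/3) + 2·v(0). Take V = H^1(0, 4/3); boundary term becomes part of RHS.
Weak formulation: find u (satisfying any essential BC) such that ∫_0^4/3 u'(x) v'(x) dx = ∫_0^4/3 f v dx − v(4/3) + 2·v(0) for all v ∈ V (Neumann data are natural BCs: they enter the RHS as boundary terms).
Substituting f(x) = 3*x^2 - x - 67/36, the right-hand side is ∫_0^4/3 (3*x^2 - x - 67/36) v dx − v(4/3) + 2·v(0).
Compatibility check (pure Neumann): taking v ≡ 1 ∈ V gives 0 = ∫_0^4/3 f dx + (-1) − (-2), i.e. ∫_0^4/3 f dx must equal u'(0) − u'(4/3) = -1. Indeed ∫_0^4/3 (3*x^2 - x - 67/36) dx = -1, so the data are compatible. The solution is then unique only up to an additive constant (fix it e.g. by requiring ∫_0^4/3 u dx = 0).


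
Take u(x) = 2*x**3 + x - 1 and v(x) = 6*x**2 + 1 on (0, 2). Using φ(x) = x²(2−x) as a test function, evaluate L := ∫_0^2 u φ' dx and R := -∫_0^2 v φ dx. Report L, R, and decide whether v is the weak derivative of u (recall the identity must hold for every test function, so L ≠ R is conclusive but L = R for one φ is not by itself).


LHS = -212/15, RHS = -212/15. Yes, v = u' weakly.

u(x) = 2*x**3 + x - 1, classical derivative u'(x) = 6*x**2 + 1.
φ(x) = x²(2−x), so φ'(x) = x*(4 - 3*x).
Note φ(0) = φ(2) = 0, so the boundary term u·φ vanishes.
LHS = ∫_0^2 u(x) φ'(x) dx = ∫_0^2 (-6*x^5 + 8*x^4 - 3*x^3 + 7*x^2 - 4*x) dx. Term by term:
  ∫_0^2 -6*x^5 dx = -64;  ∫_0^2 8*x^4 dx = 256/5;  ∫_0^2 -3*x^3 dx = -12;
  ∫_0^2 7*x^2 dx = 56/3;  ∫_0^2 -4*x dx = -8.
Sum: -64 + 256/5 − 12 + 56/3 − 8 = -212/15.
So LHS = -212/15.
∫_0^2 v(x) φ(x) dx = ∫_0^2 (-6*x^5 + 12*x^4 - x^3 + 2*x^2) dx. Term by term:
  ∫_0^2 -6*x^5 dx = -64;  ∫_0^2 12*x^4 dx = 384/5;  ∫_0^2 -x^3 dx = -4;
  ∫_0^2 2*x^2 dx = 16/3.
Sum: -64 + 384/5 − 4 + 16/3 = 212/15.
So RHS = -∫_0^2 v(x) φ(x) dx = -212/15.
LHS = RHS, so the identity holds for this test φ.
Moreover u is smooth here and v(x) = u'(x) = 6*x**2 + 1 pointwise, so the identity holds for every test function. Hence v is the weak derivative of u.


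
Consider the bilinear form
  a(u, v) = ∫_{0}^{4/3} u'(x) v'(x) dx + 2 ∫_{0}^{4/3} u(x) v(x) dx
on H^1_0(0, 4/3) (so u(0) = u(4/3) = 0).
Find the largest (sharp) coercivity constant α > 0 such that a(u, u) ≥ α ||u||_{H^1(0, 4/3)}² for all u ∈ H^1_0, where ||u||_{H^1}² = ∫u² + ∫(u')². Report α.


α = 1

Coercivity of a(·,·) on H^1_0(0, 4/3) means a(u, u) ≥ α ||u||_{H^1}² for every u ∈ H^1_0.
The interval has length L = 4/3, and Poincaré/coercivity depend only on L. Here a(u, u) = ∫(u')² + (2)·∫u².
Here c = 2 ≥ 1, so a(u,u) = ∫(u')² + c∫u² ≥ ∫(u')² + ∫u² = ||u||_{H^1}², i.e. α = 1 works. No larger α is possible: a(u,u) ≥ α||u||_{H^1}² means (1−α)∫(u')² ≥ (α−c)∫u², and for the modes u_n = sin(nπ(x−x₀)/L) (x₀ the left endpoint) one has ∫u_n²/∫(u_n')² = (L/(nπ))² → 0, so a(u_n,u_n)/||u_n||_{H^1}² → 1. Hence the optimal constant is α = 1.
Therefore α = 1.


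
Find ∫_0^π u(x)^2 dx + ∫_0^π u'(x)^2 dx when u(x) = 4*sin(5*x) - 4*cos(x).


||u||_{H^1(0,π)}^2 = 224*π

u'(x) = 4*sin(x) + 20*cos(5*x).
Expand u² and (u')² and integrate term by term on (0, π), using: for integers n ≥ 1, ∫_0^π sin²(nx) dx = ∫_0^π cos²(nx) dx = π/2; for n ≠ n', ∫_0^π sin(nx)sin(n'x) dx = ∫_0^π cos(nx)cos(n'x) dx = 0; and by product-to-sum, ∫_0^π sin(nx)cos(n'x) dx = ½∫_0^π [sin((n+n')x) + sin((n−n')x)] dx, which is 0 when n+n' is even and 2n/(n²−n'²) when n+n' is odd (it need not vanish on (0, π)).
  u² squared terms: (-4)²·∫cos(x)² dx = 16·π/2 = 8*π;  (4)²·∫sin(5x)² dx = 16·π/2 = 8*π.
  u² cross terms: 2·(-4)·(4)·∫cos(x)·sin(5x) dx = -32·(0) = 0.
  So ∫_0^π u² dx = 8*π + 8*π + 0 = 16*π.
  (u')² squared terms: (4)²·∫sin(x)² dx = 16·π/2 = 8*π;  (20)²·∫cos(5x)² dx = 400·π/2 = 200*π.
  (u')² cross terms: 2·(4)·(20)·∫sin(x)·cos(5x) dx = 160·(0) = 0.
  So ∫_0^π (u')² dx = 8*π + 200*π + 0 = 208*π.
||u||_{H^1}^2 = (16*π) + (208*π) = 224*π.


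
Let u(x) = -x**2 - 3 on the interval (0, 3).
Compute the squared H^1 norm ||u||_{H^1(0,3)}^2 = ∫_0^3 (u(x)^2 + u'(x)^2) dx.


||u||_{H^1}^2 = 828/5

The H^1 norm (squared) on an interval (0, L) is
  ||u||_{H^1}^2 = ∫_0^L u(x)^2 dx + ∫_0^L u'(x)^2 dx.
Compute u'(x) = -2*x.
Then u(x)^2 = x**4 + 6*x**2 + 9 and u'(x)^2 = 4*x**2.
Integrate each monomial from 0 to 3 using ∫_0^3 c·x^n dx = c·3^(n+1)/(n+1):
  ∫_0^3 u(x)^2 dx = ∫_0^3 (x^4 + 6*x^2 + 9) dx. Term by term:
    ∫_0^3 x^4 dx = 243/5;  ∫_0^3 6*x^2 dx = 54;  ∫_0^3 9 dx = 27.
  Sum: 243/5 + 54 + 27 = 648/5.
  ∫_0^3 u'(x)^2 dx = ∫_0^3 (4*x^2) dx. Term by term:
    ∫_0^3 4*x^2 dx = 36.
Adding: ||u||_{H^1}^2 = 648/5 + 36 = 828/5.


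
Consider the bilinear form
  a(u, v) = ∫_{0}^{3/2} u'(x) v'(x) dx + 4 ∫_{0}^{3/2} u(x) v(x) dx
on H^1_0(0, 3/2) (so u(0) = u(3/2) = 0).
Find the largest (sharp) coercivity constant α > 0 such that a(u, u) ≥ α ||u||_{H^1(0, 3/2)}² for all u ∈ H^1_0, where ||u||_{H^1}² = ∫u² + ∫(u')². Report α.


α = 1

Coercivity of a(·,·) on H^1_0(0, 3/2) means a(u, u) ≥ α ||u||_{H^1}² for every u ∈ H^1_0.
The interval has length L = 3/2, and Poincaré/coercivity depend only on L. Here a(u, u) = ∫(u')² + (4)·∫u².
Here c = 4 ≥ 1, so a(u,u) = ∫(u')² + c∫u² ≥ ∫(u')² + ∫u² = ||u||_{H^1}², i.e. α = 1 works. No larger α is possible: a(u,u) ≥ α||u||_{H^1}² means (1−α)∫(u')² ≥ (α−c)∫u², and for the modes u_n = sin(nπ(x−x₀)/L) (x₀ the left endpoint) one has ∫u_n²/∫(u_n')² = (L/(nπ))² → 0, so a(u_n,u_n)/||u_n||_{H^1}² → 1. Hence the optimal constant is α = 1.
Therefore α = 1.


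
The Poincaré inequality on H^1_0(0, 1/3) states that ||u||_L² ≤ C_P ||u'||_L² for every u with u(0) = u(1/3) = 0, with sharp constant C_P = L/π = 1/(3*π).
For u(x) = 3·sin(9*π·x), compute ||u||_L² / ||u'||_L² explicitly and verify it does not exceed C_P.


||u||_L² / ||u'||_L² = 1/(9*π) < C_P = 1/(3*π).

u(x) = 3·sin(9*π·x), so u'(x) = 27*π*cos(9*π*x).
Writing u(x) = A·sin(kπx/L) with A = 3 and k = 3, use ∫_0^L sin²(kπx/L) dx = L/2 and ∫_0^L cos²(kπx/L) dx = L/2.
u² = 9·sin²(9*π·x) and (u')² = 729*π^2·cos²(9*π·x), and each of sin², cos² integrates to L/2 = 1/6 over (0, 1/3).
∫_0^1/3 u² dx = 3/2, so ||u||_L² = sqrt(6)/2.
∫_0^1/3 (u')² dx = 243*π^2/2, so ||u'||_L² = 9*sqrt(6)*π/2.
Ratio ||u||_L² / ||u'||_L² = 1/(9*π).
Sharp Poincaré constant on H^1_0(0, 1/3) is C_P = L/π = 1/(3*π), achieved by sin(3*π·x).
This is the k = 3 harmonic; the ratio L/(kπ) is strictly less than C_P = L/π, consistent with the sharp inequality ||u||_L² ≤ C_P ||u'||_L².


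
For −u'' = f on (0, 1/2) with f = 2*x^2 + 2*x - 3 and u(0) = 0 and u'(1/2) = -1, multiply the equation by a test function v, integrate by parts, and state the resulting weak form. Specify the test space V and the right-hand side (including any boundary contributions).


V = {v ∈ H^1(0, 1/2) : v(0) = 0} (test functions vanish at x = 0 where u is specified); weak form: ∫_0^1/2 u'v' dx = ∫_0^1/2 (2*x^2 + 2*x - 3) v dx − v(1/2) for all v ∈ V.

Multiply both sides by a test function v and integrate from 0 to 1/2:
  ∫_0^1/2 −u''(x) v(x) dx = ∫_0^1/2 f(x) v(x) dx.
Integrate the LHS by parts once:
  ∫_0^1/2 −u'' v dx = −[u'(x) v(x)]_0^1/2 + ∫_0^1/2 u'(x) v'(x) dx.
Thus ∫_0^1/2 u'(x) v'(x) dx = ∫_0^1/2 f(x) v(x) dx + [u'(x) v(x)]_0^1/2.
Choose V so that boundary terms are either known or forced to vanish.
Mixed BC: u(0) = 0 (Dirichlet) and u'(1/2) = -1 (Neumann). Define V = {v ∈ H^1(0, 1/2) : v(0) = 0}. Then [u' v]_0^1/2 = u'(1/2)·v(1/2) − u'(0)·0 = − v(1/2).
Weak formulation: find u (satisfying any essential BC) such that ∫_0^1/2 u'(x) v'(x) dx = ∫_0^1/2 f v dx − v(1/2) for all v ∈ V (Dirichlet at 0 absorbed into V; Neumann datum at x = 1/2 contributes the boundary term).
Substituting f(x) = 2*x^2 + 2*x - 3, the right-hand side is ∫_0^1/2 (2*x^2 + 2*x - 3) v dx − v(1/2).


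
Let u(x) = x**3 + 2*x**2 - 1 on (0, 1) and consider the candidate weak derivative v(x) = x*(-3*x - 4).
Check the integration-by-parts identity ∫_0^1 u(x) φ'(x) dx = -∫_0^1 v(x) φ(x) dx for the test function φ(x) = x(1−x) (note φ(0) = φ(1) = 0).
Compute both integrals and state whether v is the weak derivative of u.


LHS = -29/60, RHS = 29/60. No, v is not the weak derivative of u.

u(x) = x**3 + 2*x**2 - 1, classical derivative u'(x) = 3*x**2 + 4*x.
φ(x) = x(1−x), so φ'(x) = 1 - 2*x.
Note φ(0) = φ(1) = 0, so the boundary term u·φ vanishes.
LHS = ∫_0^1 u(x) φ'(x) dx = ∫_0^1 (-2*x^4 - 3*x^3 + 2*x^2 + 2*x - 1) dx. Term by term:
  ∫_0^1 -2*x^4 dx = -2/5;  ∫_0^1 -3*x^3 dx = -3/4;  ∫_0^1 2*x^2 dx = 2/3;
  ∫_0^1 2*x dx = 1;  ∫_0^1 -1 dx = -1.
Sum: -2/5 − 3/4 + 2/3 + 1 − 1 = -29/60.
So LHS = -29/60.
∫_0^1 v(x) φ(x) dx = ∫_0^1 (3*x^4 + x^3 - 4*x^2) dx. Term by term:
  ∫_0^1 3*x^4 dx = 3/5;  ∫_0^1 x^3 dx = 1/4;  ∫_0^1 -4*x^2 dx = -4/3.
Sum: 3/5 + 1/4 − 4/3 = -29/60.
So RHS = -∫_0^1 v(x) φ(x) dx = 29/60.
LHS − RHS = -29/30 ≠ 0, so the identity fails.
(For a valid weak derivative the identity must hold for EVERY test function, in particular this one. The failure shows v is NOT the weak derivative of u.)
Correct weak derivative would be u'(x) = 3*x**2 + 4*x.


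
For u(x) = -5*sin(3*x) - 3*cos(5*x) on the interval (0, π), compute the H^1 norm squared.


||u||_{H^1(0,π)}^2 = 242*π

u'(x) = 15*sin(5*x) - 15*cos(3*x).
Expand u² and (u')² and integrate term by term on (0, π), using: for integers n ≥ 1, ∫_0^π sin²(nx) dx = ∫_0^π cos²(nx) dx = π/2; for n ≠ n', ∫_0^π sin(nx)sin(n'x) dx = ∫_0^π cos(nx)cos(n'x) dx = 0; and by product-to-sum, ∫_0^π sin(nx)cos(n'x) dx = ½∫_0^π [sin((n+n')x) + sin((n−n')x)] dx, which is 0 when n+n' is even and 2n/(n²−n'²) when n+n' is odd (it need not vanish on (0, π)).
  u² squared terms: (-5)²·∫sin(3x)² dx = 25·π/2 = 25*π/2;  (-3)²·∫cos(5x)² dx = 9·π/2 = 9*π/2.
  u² cross terms: 2·(-5)·(-3)·∫sin(3x)·cos(5x) dx = 30·(0) = 0.
  So ∫_0^π u² dx = 25*π/2 + 9*π/2 + 0 = 17*π.
  (u')² squared terms: (-15)²·∫cos(3x)² dx = 225·π/2 = 225*π/2;  (15)²·∫sin(5x)² dx = 225·π/2 = 225*π/2.
  (u')² cross terms: 2·(-15)·(15)·∫cos(3x)·sin(5x) dx = -450·(0) = 0.
  So ∫_0^π (u')² dx = 225*π/2 + 225*π/2 + 0 = 225*π.
||u||_{H^1}^2 = (17*π) + (225*π) = 242*π.


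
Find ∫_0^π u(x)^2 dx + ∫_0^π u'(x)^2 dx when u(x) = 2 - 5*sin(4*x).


||u||_{H^1(0,π)}^2 = 433*π/2

u'(x) = -20*cos(4*x).
Expand u² and (u')² and integrate term by term on (0, π), using: for integers n ≥ 1, ∫_0^π sin²(nx) dx = ∫_0^π cos²(nx) dx = π/2; for n ≠ n', ∫_0^π sin(nx)sin(n'x) dx = ∫_0^π cos(nx)cos(n'x) dx = 0; and by product-to-sum, ∫_0^π sin(nx)cos(n'x) dx = ½∫_0^π [sin((n+n')x) + sin((n−n')x)] dx, which is 0 when n+n' is even and 2n/(n²−n'²) when n+n' is odd (it need not vanish on (0, π)). For the constant mode: ∫_0^π 1 dx = π, ∫_0^π cos(nx) dx = 0, ∫_0^π sin(nx) dx = (1−(−1)^n)/n.
  u² squared terms: (2)²·∫1 dx = 4·π = 4*π;  (-5)²·∫sin(4x)² dx = 25·π/2 = 25*π/2.
  u² cross terms: 2·(2)·(-5)·∫1·sin(4x) dx = -20·(0) = 0.
  So ∫_0^π u² dx = 4*π + 25*π/2 + 0 = 33*π/2.
  (u')² squared terms: (-20)²·∫cos(4x)² dx = 400·π/2 = 200*π.
  So ∫_0^π (u')² dx = 200*π.
||u||_{H^1}^2 = (33*π/2) + (200*π) = 433*π/2.


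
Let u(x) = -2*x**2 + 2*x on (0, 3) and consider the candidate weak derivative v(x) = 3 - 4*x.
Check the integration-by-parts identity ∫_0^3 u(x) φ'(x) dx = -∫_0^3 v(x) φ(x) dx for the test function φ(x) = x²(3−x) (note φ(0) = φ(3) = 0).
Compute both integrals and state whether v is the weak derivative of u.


LHS = 351/10, RHS = 567/20. No, v is not the weak derivative of u.

u(x) = -2*x**2 + 2*x, classical derivative u'(x) = 2 - 4*x.
φ(x) = x²(3−x), so φ'(x) = 3*x*(2 - x).
Note φ(0) = φ(3) = 0, so the boundary term u·φ vanishes.
LHS = ∫_0^3 u(x) φ'(x) dx = ∫_0^3 (6*x^4 - 18*x^3 + 12*x^2) dx. Term by term:
  ∫_0^3 6*x^4 dx = 1458/5;  ∫_0^3 -18*x^3 dx = -729/2;  ∫_0^3 12*x^2 dx = 108.
Sum: 1458/5 − 729/2 + 108 = 351/10.
So LHS = 351/10.
∫_0^3 v(x) φ(x) dx = ∫_0^3 (4*x^4 - 15*x^3 + 9*x^2) dx. Term by term:
  ∫_0^3 4*x^4 dx = 972/5;  ∫_0^3 -15*x^3 dx = -1215/4;  ∫_0^3 9*x^2 dx = 81.
Sum: 972/5 − 1215/4 + 81 = -567/20.
So RHS = -∫_0^3 v(x) φ(x) dx = 567/20.
LHS − RHS = 27/4 ≠ 0, so the identity fails.
(For a valid weak derivative the identity must hold for EVERY test function, in particular this one. The failure shows v is NOT the weak derivative of u.)
Correct weak derivative would be u'(x) = 2 - 4*x.


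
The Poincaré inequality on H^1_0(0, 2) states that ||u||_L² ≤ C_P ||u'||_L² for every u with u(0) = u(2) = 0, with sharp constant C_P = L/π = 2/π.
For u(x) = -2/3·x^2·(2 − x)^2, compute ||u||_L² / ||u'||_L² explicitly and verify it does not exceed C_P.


||u||_L² / ||u'||_L² = sqrt(3)/3 < C_P = 2/π.

u(x) = -2/3·x^2·(2 − x)^2, so u'(x) = 8*x*(-x^2 + 3*x - 2)/3.
u(x) = -2/3·x^2·(2 − x)^2 vanishes at x = 0 and x = 2, so u ∈ H^1_0(0, 2). Differentiate via the product rule and integrate the resulting polynomials term by term.
  ∫_0^2 u² dx = ∫_0^2 (4*x^8/9 - 32*x^7/9 + 32*x^6/3 - 128*x^5/9 + 64*x^4/9) dx. Term by term:
    ∫_0^2 4*x^8/9 dx = 2048/81;  ∫_0^2 -32*x^7/9 dx = -1024/9;  ∫_0^2 32*x^6/3 dx = 4096/21;
    ∫_0^2 -128*x^5/9 dx = -4096/27;  ∫_0^2 64*x^4/9 dx = 2048/45.
  Sum: 2048/81 − 1024/9 + 4096/21 − 4096/27 + 2048/45 = 1024/2835.
  ∫_0^2 (u')² dx = ∫_0^2 (64*x^6/9 - 128*x^5/3 + 832*x^4/9 - 256*x^3/3 + 256*x^2/9) dx. Term by term:
    ∫_0^2 64*x^6/9 dx = 8192/63;  ∫_0^2 -128*x^5/3 dx = -4096/9;  ∫_0^2 832*x^4/9 dx = 26624/45;
    ∫_0^2 -256*x^3/3 dx = -1024/3;  ∫_0^2 256*x^2/9 dx = 2048/27.
  Sum: 8192/63 − 4096/9 + 26624/45 − 1024/3 + 2048/27 = 1024/945.
∫_0^2 u² dx = 1024/2835, so ||u||_L² = 32*sqrt(35)/315.
∫_0^2 (u')² dx = 1024/945, so ||u'||_L² = 32*sqrt(105)/315.
Ratio ||u||_L² / ||u'||_L² = sqrt(3)/3.
Sharp Poincaré constant on H^1_0(0, 2) is C_P = L/π = 2/π, achieved by sin(π/2·x).
A polynomial bump cannot attain the sharp Poincaré constant (only the first sine eigenfunction does), so the ratio is strictly less than C_P, consistent with ||u||_L² ≤ C_P ||u'||_L².


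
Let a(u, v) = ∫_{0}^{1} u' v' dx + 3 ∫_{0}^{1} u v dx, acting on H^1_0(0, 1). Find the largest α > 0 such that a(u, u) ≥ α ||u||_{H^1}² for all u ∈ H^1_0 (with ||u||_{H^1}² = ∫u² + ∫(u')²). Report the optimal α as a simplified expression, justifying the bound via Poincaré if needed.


α = 1

Coercivity of a(·,·) on H^1_0(0, 1) means a(u, u) ≥ α ||u||_{H^1}² for every u ∈ H^1_0.
The interval has length L = 1, and Poincaré/coercivity depend only on L. Here a(u, u) = ∫(u')² + (3)·∫u².
Here c = 3 ≥ 1, so a(u,u) = ∫(u')² + c∫u² ≥ ∫(u')² + ∫u² = ||u||_{H^1}², i.e. α = 1 works. No larger α is possible: a(u,u) ≥ α||u||_{H^1}² means (1−α)∫(u')² ≥ (α−c)∫u², and for the modes u_n = sin(nπ(x−x₀)/L) (x₀ the left endpoint) one has ∫u_n²/∫(u_n')² = (L/(nπ))² → 0, so a(u_n,u_n)/||u_n||_{H^1}² → 1. Hence the optimal constant is α = 1.
Therefore α = 1.


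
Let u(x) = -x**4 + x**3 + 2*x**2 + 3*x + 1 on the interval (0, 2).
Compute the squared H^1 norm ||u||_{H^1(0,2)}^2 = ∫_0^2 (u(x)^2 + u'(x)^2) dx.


||u||_{H^1}^2 = 7472/63

The H^1 norm (squared) on an interval (0, L) is
  ||u||_{H^1}^2 = ∫_0^L u(x)^2 dx + ∫_0^L u'(x)^2 dx.
Compute u'(x) = -4*x**3 + 3*x**2 + 4*x + 3.
Then u(x)^2 = x**8 - 2*x**7 - 3*x**6 - 2*x**5 + 8*x**4 + 14*x**3 + 13*x**2 + 6*x + 1 and u'(x)^2 = 16*x**6 - 24*x**5 - 23*x**4 + 34*x**2 + 24*x + 9.
Integrate each monomial from 0 to 2 using ∫_0^2 c·x^n dx = c·2^(n+1)/(n+1):
  ∫_0^2 u(x)^2 dx = ∫_0^2 (x^8 - 2*x^7 - 3*x^6 - 2*x^5 + 8*x^4 + 14*x^3 + 13*x^2 + 6*x + 1) dx. Term by term:
    ∫_0^2 x^8 dx = 512/9;  ∫_0^2 -2*x^7 dx = -64;  ∫_0^2 -3*x^6 dx = -384/7;
    ∫_0^2 -2*x^5 dx = -64/3;  ∫_0^2 8*x^4 dx = 256/5;  ∫_0^2 14*x^3 dx = 56;
    ∫_0^2 13*x^2 dx = 104/3;  ∫_0^2 6*x dx = 12;  ∫_0^2 1 dx = 2.
  Sum: 512/9 − 64 − 384/7 − 64/3 + 256/5 + 56 + 104/3 + 12 + 2 = 22858/315.
  ∫_0^2 u'(x)^2 dx = ∫_0^2 (16*x^6 - 24*x^5 - 23*x^4 + 34*x^2 + 24*x + 9) dx. Term by term:
    ∫_0^2 16*x^6 dx = 2048/7;  ∫_0^2 -24*x^5 dx = -256;  ∫_0^2 -23*x^4 dx = -736/5;
    ∫_0^2 34*x^2 dx = 272/3;  ∫_0^2 24*x dx = 48;  ∫_0^2 9 dx = 18.
  Sum: 2048/7 − 256 − 736/5 + 272/3 + 48 + 18 = 4834/105.
Adding: ||u||_{H^1}^2 = 22858/315 + 4834/105 = 7472/63.


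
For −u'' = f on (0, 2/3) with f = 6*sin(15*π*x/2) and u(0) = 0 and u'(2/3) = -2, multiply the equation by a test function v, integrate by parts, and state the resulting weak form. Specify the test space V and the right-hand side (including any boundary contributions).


V = {v ∈ H^1(0, 2/3) : v(0) = 0} (test functions vanish at x = 0 where u is specified); weak form: ∫_0^2/3 u'v' dx = ∫_0^2/3 (6*sin(15*π*x/2)) v dx − 2·v(2/3) for all v ∈ V.

Multiply both sides by a test function v and integrate from 0 to 2/3:
  ∫_0^2/3 −u''(x) v(x) dx = ∫_0^2/3 f(x) v(x) dx.
Integrate the LHS by parts once:
  ∫_0^2/3 −u'' v dx = −[u'(x) v(x)]_0^2/3 + ∫_0^2/3 u'(x) v'(x) dx.
Thus ∫_0^2/3 u'(x) v'(x) dx = ∫_0^2/3 f(x) v(x) dx + [u'(x) v(x)]_0^2/3.
Choose V so that boundary terms are either known or forced to vanish.
Mixed BC: u(0) = 0 (Dirichlet) and u'(2/3) = -2 (Neumann). Define V = {v ∈ H^1(0, 2/3) : v(0) = 0}. Then [u' v]_0^2/3 = u'(2/3)·v(2/3) − u'(0)·0 = − 2·v(2/3).
Weak formulation: find u (satisfying any essential BC) such that ∫_0^2/3 u'(x) v'(x) dx = ∫_0^2/3 f v dx − 2·v(2/3) for all v ∈ V (Dirichlet at 0 absorbed into V; Neumann datum at x = 2/3 contributes the boundary term).
Substituting f(x) = 6*sin(15*π*x/2), the right-hand side is ∫_0^2/3 (6*sin(15*π*x/2)) v dx − 2·v(2/3).


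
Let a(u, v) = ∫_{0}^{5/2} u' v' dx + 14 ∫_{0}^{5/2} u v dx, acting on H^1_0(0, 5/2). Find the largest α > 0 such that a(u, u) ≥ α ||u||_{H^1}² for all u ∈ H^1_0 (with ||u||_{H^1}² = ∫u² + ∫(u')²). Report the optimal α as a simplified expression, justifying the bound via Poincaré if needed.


α = 1

Coercivity of a(·,·) on H^1_0(0, 5/2) means a(u, u) ≥ α ||u||_{H^1}² for every u ∈ H^1_0.
The interval has length L = 5/2, and Poincaré/coercivity depend only on L. Here a(u, u) = ∫(u')² + (14)·∫u².
Here c = 14 ≥ 1, so a(u,u) = ∫(u')² + c∫u² ≥ ∫(u')² + ∫u² = ||u||_{H^1}², i.e. α = 1 works. No larger α is possible: a(u,u) ≥ α||u||_{H^1}² means (1−α)∫(u')² ≥ (α−c)∫u², and for the modes u_n = sin(nπ(x−x₀)/L) (x₀ the left endpoint) one has ∫u_n²/∫(u_n')² = (L/(nπ))² → 0, so a(u_n,u_n)/||u_n||_{H^1}² → 1. Hence the optimal constant is α = 1.
Therefore α = 1.


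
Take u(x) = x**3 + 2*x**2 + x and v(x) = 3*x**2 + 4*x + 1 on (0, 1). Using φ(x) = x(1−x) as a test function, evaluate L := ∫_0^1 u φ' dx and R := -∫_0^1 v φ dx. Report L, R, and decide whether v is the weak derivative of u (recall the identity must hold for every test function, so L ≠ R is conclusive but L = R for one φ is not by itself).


LHS = -13/20, RHS = -13/20. Yes, v = u' weakly.

u(x) = x**3 + 2*x**2 + x, classical derivative u'(x) = 3*x**2 + 4*x + 1.
φ(x) = x(1−x), so φ'(x) = 1 - 2*x.
Note φ(0) = φ(1) = 0, so the boundary term u·φ vanishes.
LHS = ∫_0^1 u(x) φ'(x) dx = ∫_0^1 (-2*x^4 - 3*x^3 + x) dx. Term by term:
  ∫_0^1 -2*x^4 dx = -2/5;  ∫_0^1 -3*x^3 dx = -3/4;  ∫_0^1 x dx = 1/2.
Sum: -2/5 − 3/4 + 1/2 = -13/20.
So LHS = -13/20.
∫_0^1 v(x) φ(x) dx = ∫_0^1 (-3*x^4 - x^3 + 3*x^2 + x) dx. Term by term:
  ∫_0^1 -3*x^4 dx = -3/5;  ∫_0^1 -x^3 dx = -1/4;  ∫_0^1 3*x^2 dx = 1;
  ∫_0^1 x dx = 1/2.
Sum: -3/5 − 1/4 + 1 + 1/2 = 13/20.
So RHS = -∫_0^1 v(x) φ(x) dx = -13/20.
LHS = RHS, so the identity holds for this test φ.
Moreover u is smooth here and v(x) = u'(x) = 3*x**2 + 4*x + 1 pointwise, so the identity holds for every test function. Hence v is the weak derivative of u.


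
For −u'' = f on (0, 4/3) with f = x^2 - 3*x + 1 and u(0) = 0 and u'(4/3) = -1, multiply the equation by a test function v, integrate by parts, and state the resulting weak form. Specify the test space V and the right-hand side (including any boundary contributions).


V = {v ∈ H^1(0, 4/3) : v(0) = 0} (test functions vanish at x = 0 where u is specified); weak form: ∫_0^4/3 u'v' dx = ∫_0^4/3 (x^2 - 3*x + 1) v dx − v(4/3) for all v ∈ V.

Multiply both sides by a test function v and integrate from 0 to 4/3:
  ∫_0^4/3 −u''(x) v(x) dx = ∫_0^4/3 f(x) v(x) dx.
Integrate the LHS by parts once:
  ∫_0^4/3 −u'' v dx = −[u'(x) v(x)]_0^4/3 + ∫_0^4/3 u'(x) v'(x) dx.
Thus ∫_0^4/3 u'(x) v'(x) dx = ∫_0^4/3 f(x) v(x) dx + [u'(x) v(x)]_0^4/3.
Choose V so that boundary terms are either known or forced to vanish.
Mixed BC: u(0) = 0 (Dirichlet) and u'(4/3) = -1 (Neumann). Define V = {v ∈ H^1(0, 4/3) : v(0) = 0}. Then [u' v]_0^4/3 = u'(4/3)·v(4/3) − u'(0)·0 = − v(4/3).
Weak formulation: find u (satisfying any essential BC) such that ∫_0^4/3 u'(x) v'(x) dx = ∫_0^4/3 f v dx − v(4/3) for all v ∈ V (Dirichlet at 0 absorbed into V; Neumann datum at x = 4/3 contributes the boundary term).
Substituting f(x) = x^2 - 3*x + 1, the right-hand side is ∫_0^4/3 (x^2 - 3*x + 1) v dx − v(4/3).


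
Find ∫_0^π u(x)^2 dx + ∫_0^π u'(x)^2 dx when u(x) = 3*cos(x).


||u||_{H^1(0,π)}^2 = 9*π

u'(x) = -3*sin(x).
Expand u² and (u')² and integrate term by term on (0, π), using: for integers n ≥ 1, ∫_0^π sin²(nx) dx = ∫_0^π cos²(nx) dx = π/2; for n ≠ n', ∫_0^π sin(nx)sin(n'x) dx = ∫_0^π cos(nx)cos(n'x) dx = 0; and by product-to-sum, ∫_0^π sin(nx)cos(n'x) dx = ½∫_0^π [sin((n+n')x) + sin((n−n')x)] dx, which is 0 when n+n' is even and 2n/(n²−n'²) when n+n' is odd (it need not vanish on (0, π)).
  u² squared terms: (3)²·∫cos(x)² dx = 9·π/2 = 9*π/2.
  So ∫_0^π u² dx = 9*π/2.
  (u')² squared terms: (-3)²·∫sin(x)² dx = 9·π/2 = 9*π/2.
  So ∫_0^π (u')² dx = 9*π/2.
||u||_{H^1}^2 = (9*π/2) + (9*π/2) = 9*π.


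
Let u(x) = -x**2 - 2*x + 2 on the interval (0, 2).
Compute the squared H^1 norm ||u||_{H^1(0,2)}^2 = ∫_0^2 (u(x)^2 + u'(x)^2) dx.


||u||_{H^1}^2 = 736/15

The H^1 norm (squared) on an interval (0, L) is
  ||u||_{H^1}^2 = ∫_0^L u(x)^2 dx + ∫_0^L u'(x)^2 dx.
Compute u'(x) = -2*x - 2.
Then u(x)^2 = x**4 + 4*x**3 - 8*x + 4 and u'(x)^2 = 4*x**2 + 8*x + 4.
Integrate each monomial from 0 to 2 using ∫_0^2 c·x^n dx = c·2^(n+1)/(n+1):
  ∫_0^2 u(x)^2 dx = ∫_0^2 (x^4 + 4*x^3 - 8*x + 4) dx. Term by term:
    ∫_0^2 x^4 dx = 32/5;  ∫_0^2 4*x^3 dx = 16;  ∫_0^2 -8*x dx = -16;
    ∫_0^2 4 dx = 8.
  Sum: 32/5 + 16 − 16 + 8 = 72/5.
  ∫_0^2 u'(x)^2 dx = ∫_0^2 (4*x^2 + 8*x + 4) dx. Term by term:
    ∫_0^2 4*x^2 dx = 32/3;  ∫_0^2 8*x dx = 16;  ∫_0^2 4 dx = 8.
  Sum: 32/3 + 16 + 8 = 104/3.
Adding: ||u||_{H^1}^2 = 72/5 + 104/3 = 736/15.


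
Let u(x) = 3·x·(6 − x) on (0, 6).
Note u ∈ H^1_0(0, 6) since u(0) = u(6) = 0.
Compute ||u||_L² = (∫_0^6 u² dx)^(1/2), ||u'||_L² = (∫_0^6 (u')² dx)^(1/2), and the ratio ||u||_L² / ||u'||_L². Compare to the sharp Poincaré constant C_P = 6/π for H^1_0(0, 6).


||u||_L² / ||u'||_L² = 3*sqrt(10)/5 < C_P = 6/π.

u(x) = 3·x·(6 − x), so u'(x) = 18 - 6*x.
u(x) = 3·x·(6 − x) vanishes at x = 0 and x = 6, so u ∈ H^1_0(0, 6). Differentiate via the product rule and integrate the resulting polynomials term by term.
  ∫_0^6 u² dx = ∫_0^6 (9*x^4 - 108*x^3 + 324*x^2) dx. Term by term:
    ∫_0^6 9*x^4 dx = 69984/5;  ∫_0^6 -108*x^3 dx = -34992;  ∫_0^6 324*x^2 dx = 23328.
  Sum: 69984/5 − 34992 + 23328 = 11664/5.
  ∫_0^6 (u')² dx = ∫_0^6 (36*x^2 - 216*x + 324) dx. Term by term:
    ∫_0^6 36*x^2 dx = 2592;  ∫_0^6 -216*x dx = -3888;  ∫_0^6 324 dx = 1944.
  Sum: 2592 − 3888 + 1944 = 648.
∫_0^6 u² dx = 11664/5, so ||u||_L² = 108*sqrt(5)/5.
∫_0^6 (u')² dx = 648, so ||u'||_L² = 18*sqrt(2).
Ratio ||u||_L² / ||u'||_L² = 3*sqrt(10)/5.
Sharp Poincaré constant on H^1_0(0, 6) is C_P = L/π = 6/π, achieved by sin(π/6·x).
A polynomial bump cannot attain the sharp Poincaré constant (only the first sine eigenfunction does), so the ratio is strictly less than C_P, consistent with ||u||_L² ≤ C_P ||u'||_L².


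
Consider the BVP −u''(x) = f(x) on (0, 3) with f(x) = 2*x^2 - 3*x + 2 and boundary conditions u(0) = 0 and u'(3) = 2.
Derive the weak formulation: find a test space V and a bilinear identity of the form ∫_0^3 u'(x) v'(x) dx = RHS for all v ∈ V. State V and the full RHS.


V = {v ∈ H^1(0, 3) : v(0) = 0} (test functions vanish at x = 0 where u is specified); weak form: ∫_0^3 u'v' dx = ∫_0^3 (2*x^2 - 3*x + 2) v dx + 2·v(3) for all v ∈ V.

Multiply both sides by a test function v and integrate from 0 to 3:
  ∫_0^3 −u''(x) v(x) dx = ∫_0^3 f(x) v(x) dx.
Integrate the LHS by parts once:
  ∫_0^3 −u'' v dx = −[u'(x) v(x)]_0^3 + ∫_0^3 u'(x) v'(x) dx.
Thus ∫_0^3 u'(x) v'(x) dx = ∫_0^3 f(x) v(x) dx + [u'(x) v(x)]_0^3.
Choose V so that boundary terms are either known or forced to vanish.
Mixed BC: u(0) = 0 (Dirichlet) and u'(3) = 2 (Neumann). Define V = {v ∈ H^1(0, 3) : v(0) = 0}. Then [u' v]_0^3 = u'(3)·v(3) − u'(0)·0 = 2·v(3).
Weak formulation: find u (satisfying any essential BC) such that ∫_0^3 u'(x) v'(x) dx = ∫_0^3 f v dx + 2·v(3) for all v ∈ V (Dirichlet at 0 absorbed into V; Neumann datum at x = 3 contributes the boundary term).
Substituting f(x) = 2*x^2 - 3*x + 2, the right-hand side is ∫_0^3 (2*x^2 - 3*x + 2) v dx + 2·v(3).


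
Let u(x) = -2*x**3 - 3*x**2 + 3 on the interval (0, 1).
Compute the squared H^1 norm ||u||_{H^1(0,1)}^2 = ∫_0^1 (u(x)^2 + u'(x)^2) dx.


||u||_{H^1}^2 = 291/7

The H^1 norm (squared) on an interval (0, L) is
  ||u||_{H^1}^2 = ∫_0^L u(x)^2 dx + ∫_0^L u'(x)^2 dx.
Compute u'(x) = -6*x**2 - 6*x.
Then u(x)^2 = 4*x**6 + 12*x**5 + 9*x**4 - 12*x**3 - 18*x**2 + 9 and u'(x)^2 = 36*x**4 + 72*x**3 + 36*x**2.
Integrate each monomial from 0 to 1 using ∫_0^1 c·x^n dx = c·1^(n+1)/(n+1):
  ∫_0^1 u(x)^2 dx = ∫_0^1 (4*x^6 + 12*x^5 + 9*x^4 - 12*x^3 - 18*x^2 + 9) dx. Term by term:
    ∫_0^1 4*x^6 dx = 4/7;  ∫_0^1 12*x^5 dx = 2;  ∫_0^1 9*x^4 dx = 9/5;
    ∫_0^1 -12*x^3 dx = -3;  ∫_0^1 -18*x^2 dx = -6;  ∫_0^1 9 dx = 9.
  Sum: 4/7 + 2 + 9/5 − 3 − 6 + 9 = 153/35.
  ∫_0^1 u'(x)^2 dx = ∫_0^1 (36*x^4 + 72*x^3 + 36*x^2) dx. Term by term:
    ∫_0^1 36*x^4 dx = 36/5;  ∫_0^1 72*x^3 dx = 18;  ∫_0^1 36*x^2 dx = 12.
  Sum: 36/5 + 18 + 12 = 186/5.
Adding: ||u||_{H^1}^2 = 153/35 + 186/5 = 291/7.


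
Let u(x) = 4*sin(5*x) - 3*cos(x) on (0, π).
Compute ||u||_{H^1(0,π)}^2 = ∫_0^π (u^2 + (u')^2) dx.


||u||_{H^1(0,π)}^2 = 217*π

u'(x) = 3*sin(x) + 20*cos(5*x).
Expand u² and (u')² and integrate term by term on (0, π), using: for integers n ≥ 1, ∫_0^π sin²(nx) dx = ∫_0^π cos²(nx) dx = π/2; for n ≠ n', ∫_0^π sin(nx)sin(n'x) dx = ∫_0^π cos(nx)cos(n'x) dx = 0; and by product-to-sum, ∫_0^π sin(nx)cos(n'x) dx = ½∫_0^π [sin((n+n')x) + sin((n−n')x)] dx, which is 0 when n+n' is even and 2n/(n²−n'²) when n+n' is odd (it need not vanish on (0, π)).
  u² squared terms: (-3)²·∫cos(x)² dx = 9·π/2 = 9*π/2;  (4)²·∫sin(5x)² dx = 16·π/2 = 8*π.
  u² cross terms: 2·(-3)·(4)·∫cos(x)·sin(5x) dx = -24·(0) = 0.
  So ∫_0^π u² dx = 9*π/2 + 8*π + 0 = 25*π/2.
  (u')² squared terms: (3)²·∫sin(x)² dx = 9·π/2 = 9*π/2;  (20)²·∫cos(5x)² dx = 400·π/2 = 200*π.
  (u')² cross terms: 2·(3)·(20)·∫sin(x)·cos(5x) dx = 120·(0) = 0.
  So ∫_0^π (u')² dx = 9*π/2 + 200*π + 0 = 409*π/2.
||u||_{H^1}^2 = (25*π/2) + (409*π/2) = 217*π.


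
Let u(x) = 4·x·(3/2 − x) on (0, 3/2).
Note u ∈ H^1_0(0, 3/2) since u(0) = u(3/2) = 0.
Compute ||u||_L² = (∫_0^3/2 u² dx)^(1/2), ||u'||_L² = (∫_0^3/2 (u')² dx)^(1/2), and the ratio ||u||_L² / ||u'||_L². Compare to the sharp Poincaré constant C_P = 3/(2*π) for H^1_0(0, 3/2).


||u||_L² / ||u'||_L² = 3*sqrt(10)/20 < C_P = 3/(2*π).

u(x) = 4·x·(3/2 − x), so u'(x) = 6 - 8*x.
u(x) = 4·x·(3/2 − x) vanishes at x = 0 and x = 3/2, so u ∈ H^1_0(0, 3/2). Differentiate via the product rule and integrate the resulting polynomials term by term.
  ∫_0^3/2 u² dx = ∫_0^3/2 (16*x^4 - 48*x^3 + 36*x^2) dx. Term by term:
    ∫_0^3/2 16*x^4 dx = 243/10;  ∫_0^3/2 -48*x^3 dx = -243/4;  ∫_0^3/2 36*x^2 dx = 81/2.
  Sum: 243/10 − 243/4 + 81/2 = 81/20.
  ∫_0^3/2 (u')² dx = ∫_0^3/2 (64*x^2 - 96*x + 36) dx. Term by term:
    ∫_0^3/2 64*x^2 dx = 72;  ∫_0^3/2 -96*x dx = -108;  ∫_0^3/2 36 dx = 54.
  Sum: 72 − 108 + 54 = 18.
∫_0^3/2 u² dx = 81/20, so ||u||_L² = 9*sqrt(5)/10.
∫_0^3/2 (u')² dx = 18, so ||u'||_L² = 3*sqrt(2).
Ratio ||u||_L² / ||u'||_L² = 3*sqrt(10)/20.
Sharp Poincaré constant on H^1_0(0, 3/2) is C_P = L/π = 3/(2*π), achieved by sin(2*π/3·x).
A polynomial bump cannot attain the sharp Poincaré constant (only the first sine eigenfunction does), so the ratio is strictly less than C_P, consistent with ||u||_L² ≤ C_P ||u'||_L².


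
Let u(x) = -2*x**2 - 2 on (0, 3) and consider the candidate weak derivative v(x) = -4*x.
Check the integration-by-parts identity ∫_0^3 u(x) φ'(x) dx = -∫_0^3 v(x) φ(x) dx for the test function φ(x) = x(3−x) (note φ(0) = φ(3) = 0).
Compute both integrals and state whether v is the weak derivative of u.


LHS = 27, RHS = 27. Yes, v = u' weakly.

u(x) = -2*x**2 - 2, classical derivative u'(x) = -4*x.
φ(x) = x(3−x), so φ'(x) = 3 - 2*x.
Note φ(0) = φ(3) = 0, so the boundary term u·φ vanishes.
LHS = ∫_0^3 u(x) φ'(x) dx = ∫_0^3 (4*x^3 - 6*x^2 + 4*x - 6) dx. Term by term:
  ∫_0^3 4*x^3 dx = 81;  ∫_0^3 -6*x^2 dx = -54;  ∫_0^3 4*x dx = 18;
  ∫_0^3 -6 dx = -18.
Sum: 81 − 54 + 18 − 18 = 27.
So LHS = 27.
∫_0^3 v(x) φ(x) dx = ∫_0^3 (4*x^3 - 12*x^2) dx. Term by term:
  ∫_0^3 4*x^3 dx = 81;  ∫_0^3 -12*x^2 dx = -108.
Sum: 81 − 108 = -27.
So RHS = -∫_0^3 v(x) φ(x) dx = 27.
LHS = RHS, so the identity holds for this test φ.
Moreover u is smooth here and v(x) = u'(x) = -4*x pointwise, so the identity holds for every test function. Hence v is the weak derivative of u.
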